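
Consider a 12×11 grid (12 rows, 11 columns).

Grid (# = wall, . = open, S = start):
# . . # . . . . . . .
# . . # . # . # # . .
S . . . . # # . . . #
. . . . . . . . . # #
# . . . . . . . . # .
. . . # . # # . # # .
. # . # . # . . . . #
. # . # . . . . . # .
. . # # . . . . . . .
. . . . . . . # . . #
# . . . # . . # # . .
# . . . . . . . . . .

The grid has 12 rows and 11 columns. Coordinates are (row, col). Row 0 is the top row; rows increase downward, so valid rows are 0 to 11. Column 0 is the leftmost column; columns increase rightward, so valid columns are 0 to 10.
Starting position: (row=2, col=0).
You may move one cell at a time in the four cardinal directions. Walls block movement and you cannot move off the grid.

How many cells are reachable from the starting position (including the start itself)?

BFS flood-fill from (row=2, col=0):
  Distance 0: (row=2, col=0)
  Distance 1: (row=2, col=1), (row=3, col=0)
  Distance 2: (row=1, col=1), (row=2, col=2), (row=3, col=1)
  Distance 3: (row=0, col=1), (row=1, col=2), (row=2, col=3), (row=3, col=2), (row=4, col=1)
  Distance 4: (row=0, col=2), (row=2, col=4), (row=3, col=3), (row=4, col=2), (row=5, col=1)
  Distance 5: (row=1, col=4), (row=3, col=4), (row=4, col=3), (row=5, col=0), (row=5, col=2)
  Distance 6: (row=0, col=4), (row=3, col=5), (row=4, col=4), (row=6, col=0), (row=6, col=2)
  Distance 7: (row=0, col=5), (row=3, col=6), (row=4, col=5), (row=5, col=4), (row=7, col=0), (row=7, col=2)
  Distance 8: (row=0, col=6), (row=3, col=7), (row=4, col=6), (row=6, col=4), (row=8, col=0)
  Distance 9: (row=0, col=7), (row=1, col=6), (row=2, col=7), (row=3, col=8), (row=4, col=7), (row=7, col=4), (row=8, col=1), (row=9, col=0)
  Distance 10: (row=0, col=8), (row=2, col=8), (row=4, col=8), (row=5, col=7), (row=7, col=5), (row=8, col=4), (row=9, col=1)
  Distance 11: (row=0, col=9), (row=2, col=9), (row=6, col=7), (row=7, col=6), (row=8, col=5), (row=9, col=2), (row=9, col=4), (row=10, col=1)
  Distance 12: (row=0, col=10), (row=1, col=9), (row=6, col=6), (row=6, col=8), (row=7, col=7), (row=8, col=6), (row=9, col=3), (row=9, col=5), (row=10, col=2), (row=11, col=1)
  Distance 13: (row=1, col=10), (row=6, col=9), (row=7, col=8), (row=8, col=7), (row=9, col=6), (row=10, col=3), (row=10, col=5), (row=11, col=2)
  Distance 14: (row=8, col=8), (row=10, col=6), (row=11, col=3), (row=11, col=5)
  Distance 15: (row=8, col=9), (row=9, col=8), (row=11, col=4), (row=11, col=6)
  Distance 16: (row=8, col=10), (row=9, col=9), (row=11, col=7)
  Distance 17: (row=7, col=10), (row=10, col=9), (row=11, col=8)
  Distance 18: (row=10, col=10), (row=11, col=9)
  Distance 19: (row=11, col=10)
Total reachable: 95 (grid has 97 open cells total)

Answer: Reachable cells: 95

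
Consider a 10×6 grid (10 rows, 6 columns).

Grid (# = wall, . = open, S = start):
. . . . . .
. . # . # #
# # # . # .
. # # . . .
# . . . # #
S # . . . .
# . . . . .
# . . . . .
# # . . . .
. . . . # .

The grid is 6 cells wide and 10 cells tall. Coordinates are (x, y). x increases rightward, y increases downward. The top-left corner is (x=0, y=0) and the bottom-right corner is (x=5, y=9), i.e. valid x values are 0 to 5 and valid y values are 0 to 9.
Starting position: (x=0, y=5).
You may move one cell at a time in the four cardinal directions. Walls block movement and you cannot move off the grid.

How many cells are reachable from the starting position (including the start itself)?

BFS flood-fill from (x=0, y=5):
  Distance 0: (x=0, y=5)
Total reachable: 1 (grid has 42 open cells total)

Answer: Reachable cells: 1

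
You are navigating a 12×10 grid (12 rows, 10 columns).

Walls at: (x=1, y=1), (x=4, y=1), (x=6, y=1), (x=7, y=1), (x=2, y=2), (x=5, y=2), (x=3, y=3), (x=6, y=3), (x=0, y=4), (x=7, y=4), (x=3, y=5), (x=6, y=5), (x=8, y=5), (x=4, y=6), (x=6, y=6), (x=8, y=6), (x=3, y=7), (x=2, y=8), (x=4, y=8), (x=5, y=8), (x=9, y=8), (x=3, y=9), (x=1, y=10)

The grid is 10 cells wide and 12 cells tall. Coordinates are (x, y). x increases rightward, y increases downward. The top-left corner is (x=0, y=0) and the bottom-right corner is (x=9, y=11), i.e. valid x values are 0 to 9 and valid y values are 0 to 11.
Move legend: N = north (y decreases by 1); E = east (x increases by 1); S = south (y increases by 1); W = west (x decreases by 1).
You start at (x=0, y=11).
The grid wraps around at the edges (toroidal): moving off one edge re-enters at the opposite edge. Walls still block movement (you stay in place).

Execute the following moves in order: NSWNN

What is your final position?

Start: (x=0, y=11)
  N (north): (x=0, y=11) -> (x=0, y=10)
  S (south): (x=0, y=10) -> (x=0, y=11)
  W (west): (x=0, y=11) -> (x=9, y=11)
  N (north): (x=9, y=11) -> (x=9, y=10)
  N (north): (x=9, y=10) -> (x=9, y=9)
Final: (x=9, y=9)

Answer: Final position: (x=9, y=9)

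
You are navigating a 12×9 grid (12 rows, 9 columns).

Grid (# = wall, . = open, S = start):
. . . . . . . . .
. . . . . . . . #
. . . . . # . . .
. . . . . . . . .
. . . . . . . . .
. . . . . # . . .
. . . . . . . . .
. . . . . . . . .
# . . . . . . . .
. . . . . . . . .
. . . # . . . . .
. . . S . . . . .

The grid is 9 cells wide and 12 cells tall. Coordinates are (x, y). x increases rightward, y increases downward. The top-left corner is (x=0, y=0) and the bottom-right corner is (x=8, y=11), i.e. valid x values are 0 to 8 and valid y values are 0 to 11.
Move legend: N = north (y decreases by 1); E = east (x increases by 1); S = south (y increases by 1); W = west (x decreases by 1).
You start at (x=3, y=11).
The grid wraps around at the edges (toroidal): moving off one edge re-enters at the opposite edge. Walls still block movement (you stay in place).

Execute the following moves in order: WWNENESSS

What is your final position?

Start: (x=3, y=11)
  W (west): (x=3, y=11) -> (x=2, y=11)
  W (west): (x=2, y=11) -> (x=1, y=11)
  N (north): (x=1, y=11) -> (x=1, y=10)
  E (east): (x=1, y=10) -> (x=2, y=10)
  N (north): (x=2, y=10) -> (x=2, y=9)
  E (east): (x=2, y=9) -> (x=3, y=9)
  [×3]S (south): blocked, stay at (x=3, y=9)
Final: (x=3, y=9)

Answer: Final position: (x=3, y=9)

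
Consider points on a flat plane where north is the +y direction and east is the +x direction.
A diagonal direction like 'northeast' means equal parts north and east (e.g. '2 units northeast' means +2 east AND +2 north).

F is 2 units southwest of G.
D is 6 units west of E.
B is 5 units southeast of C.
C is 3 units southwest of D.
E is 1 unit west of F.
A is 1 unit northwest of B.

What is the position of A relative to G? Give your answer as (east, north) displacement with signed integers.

Place G at the origin (east=0, north=0).
  F is 2 units southwest of G: delta (east=-2, north=-2); F at (east=-2, north=-2).
  E is 1 unit west of F: delta (east=-1, north=+0); E at (east=-3, north=-2).
  D is 6 units west of E: delta (east=-6, north=+0); D at (east=-9, north=-2).
  C is 3 units southwest of D: delta (east=-3, north=-3); C at (east=-12, north=-5).
  B is 5 units southeast of C: delta (east=+5, north=-5); B at (east=-7, north=-10).
  A is 1 unit northwest of B: delta (east=-1, north=+1); A at (east=-8, north=-9).
Therefore A relative to G: (east=-8, north=-9).

Answer: A is at (east=-8, north=-9) relative to G.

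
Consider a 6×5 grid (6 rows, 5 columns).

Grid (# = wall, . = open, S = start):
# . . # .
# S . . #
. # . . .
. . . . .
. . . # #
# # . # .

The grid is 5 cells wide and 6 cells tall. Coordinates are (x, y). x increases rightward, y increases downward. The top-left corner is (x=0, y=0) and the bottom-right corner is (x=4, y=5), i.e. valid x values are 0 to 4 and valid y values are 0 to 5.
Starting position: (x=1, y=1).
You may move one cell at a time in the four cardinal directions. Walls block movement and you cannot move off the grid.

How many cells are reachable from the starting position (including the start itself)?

BFS flood-fill from (x=1, y=1):
  Distance 0: (x=1, y=1)
  Distance 1: (x=1, y=0), (x=2, y=1)
  Distance 2: (x=2, y=0), (x=3, y=1), (x=2, y=2)
  Distance 3: (x=3, y=2), (x=2, y=3)
  Distance 4: (x=4, y=2), (x=1, y=3), (x=3, y=3), (x=2, y=4)
  Distance 5: (x=0, y=3), (x=4, y=3), (x=1, y=4), (x=2, y=5)
  Distance 6: (x=0, y=2), (x=0, y=4)
Total reachable: 18 (grid has 20 open cells total)

Answer: Reachable cells: 18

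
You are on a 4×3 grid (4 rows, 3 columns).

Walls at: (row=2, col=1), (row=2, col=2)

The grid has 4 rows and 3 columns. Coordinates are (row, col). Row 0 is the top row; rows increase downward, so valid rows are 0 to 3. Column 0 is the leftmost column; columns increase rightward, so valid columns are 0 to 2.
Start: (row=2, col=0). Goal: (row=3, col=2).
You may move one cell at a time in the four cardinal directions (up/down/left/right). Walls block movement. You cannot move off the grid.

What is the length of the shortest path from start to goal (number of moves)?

BFS from (row=2, col=0) until reaching (row=3, col=2):
  Distance 0: (row=2, col=0)
  Distance 1: (row=1, col=0), (row=3, col=0)
  Distance 2: (row=0, col=0), (row=1, col=1), (row=3, col=1)
  Distance 3: (row=0, col=1), (row=1, col=2), (row=3, col=2)  <- goal reached here
One shortest path (3 moves): (row=2, col=0) -> (row=3, col=0) -> (row=3, col=1) -> (row=3, col=2)

Answer: Shortest path length: 3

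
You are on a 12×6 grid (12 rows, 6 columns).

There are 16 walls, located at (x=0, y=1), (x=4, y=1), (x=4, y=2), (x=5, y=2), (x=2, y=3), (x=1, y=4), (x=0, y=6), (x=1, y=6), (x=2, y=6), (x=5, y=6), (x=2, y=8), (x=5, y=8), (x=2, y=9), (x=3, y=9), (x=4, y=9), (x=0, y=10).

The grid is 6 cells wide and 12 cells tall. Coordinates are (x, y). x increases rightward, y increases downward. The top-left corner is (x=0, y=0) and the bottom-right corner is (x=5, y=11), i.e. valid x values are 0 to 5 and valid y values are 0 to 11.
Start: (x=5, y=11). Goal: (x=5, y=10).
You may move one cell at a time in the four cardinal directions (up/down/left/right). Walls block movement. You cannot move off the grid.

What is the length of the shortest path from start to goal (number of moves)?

BFS from (x=5, y=11) until reaching (x=5, y=10):
  Distance 0: (x=5, y=11)
  Distance 1: (x=5, y=10), (x=4, y=11)  <- goal reached here
One shortest path (1 moves): (x=5, y=11) -> (x=5, y=10)

Answer: Shortest path length: 1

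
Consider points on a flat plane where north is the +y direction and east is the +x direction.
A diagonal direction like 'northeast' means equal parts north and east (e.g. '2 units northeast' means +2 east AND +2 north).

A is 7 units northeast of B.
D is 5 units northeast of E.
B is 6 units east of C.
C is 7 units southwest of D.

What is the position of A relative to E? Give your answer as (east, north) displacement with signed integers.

Place E at the origin (east=0, north=0).
  D is 5 units northeast of E: delta (east=+5, north=+5); D at (east=5, north=5).
  C is 7 units southwest of D: delta (east=-7, north=-7); C at (east=-2, north=-2).
  B is 6 units east of C: delta (east=+6, north=+0); B at (east=4, north=-2).
  A is 7 units northeast of B: delta (east=+7, north=+7); A at (east=11, north=5).
Therefore A relative to E: (east=11, north=5).

Answer: A is at (east=11, north=5) relative to E.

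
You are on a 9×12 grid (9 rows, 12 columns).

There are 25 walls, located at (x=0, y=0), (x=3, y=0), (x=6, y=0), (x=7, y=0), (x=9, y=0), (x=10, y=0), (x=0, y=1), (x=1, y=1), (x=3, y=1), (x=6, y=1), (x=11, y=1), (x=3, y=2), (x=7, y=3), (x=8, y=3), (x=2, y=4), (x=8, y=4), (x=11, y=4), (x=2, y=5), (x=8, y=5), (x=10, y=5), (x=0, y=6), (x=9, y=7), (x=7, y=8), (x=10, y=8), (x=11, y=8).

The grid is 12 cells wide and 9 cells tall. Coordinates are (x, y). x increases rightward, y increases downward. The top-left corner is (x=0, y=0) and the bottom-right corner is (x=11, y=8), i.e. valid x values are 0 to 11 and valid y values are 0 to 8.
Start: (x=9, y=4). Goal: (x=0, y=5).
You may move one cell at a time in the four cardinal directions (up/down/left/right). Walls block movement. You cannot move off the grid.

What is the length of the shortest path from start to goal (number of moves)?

Answer: Shortest path length: 12

Derivation:
BFS from (x=9, y=4) until reaching (x=0, y=5):
  Distance 0: (x=9, y=4)
  Distance 1: (x=9, y=3), (x=10, y=4), (x=9, y=5)
  Distance 2: (x=9, y=2), (x=10, y=3), (x=9, y=6)
  Distance 3: (x=9, y=1), (x=8, y=2), (x=10, y=2), (x=11, y=3), (x=8, y=6), (x=10, y=6)
  Distance 4: (x=8, y=1), (x=10, y=1), (x=7, y=2), (x=11, y=2), (x=7, y=6), (x=11, y=6), (x=8, y=7), (x=10, y=7)
  Distance 5: (x=8, y=0), (x=7, y=1), (x=6, y=2), (x=7, y=5), (x=11, y=5), (x=6, y=6), (x=7, y=7), (x=11, y=7), (x=8, y=8)
  Distance 6: (x=5, y=2), (x=6, y=3), (x=7, y=4), (x=6, y=5), (x=5, y=6), (x=6, y=7), (x=9, y=8)
  Distance 7: (x=5, y=1), (x=4, y=2), (x=5, y=3), (x=6, y=4), (x=5, y=5), (x=4, y=6), (x=5, y=7), (x=6, y=8)
  Distance 8: (x=5, y=0), (x=4, y=1), (x=4, y=3), (x=5, y=4), (x=4, y=5), (x=3, y=6), (x=4, y=7), (x=5, y=8)
  Distance 9: (x=4, y=0), (x=3, y=3), (x=4, y=4), (x=3, y=5), (x=2, y=6), (x=3, y=7), (x=4, y=8)
  Distance 10: (x=2, y=3), (x=3, y=4), (x=1, y=6), (x=2, y=7), (x=3, y=8)
  Distance 11: (x=2, y=2), (x=1, y=3), (x=1, y=5), (x=1, y=7), (x=2, y=8)
  Distance 12: (x=2, y=1), (x=1, y=2), (x=0, y=3), (x=1, y=4), (x=0, y=5), (x=0, y=7), (x=1, y=8)  <- goal reached here
One shortest path (12 moves): (x=9, y=4) -> (x=9, y=5) -> (x=9, y=6) -> (x=8, y=6) -> (x=7, y=6) -> (x=6, y=6) -> (x=5, y=6) -> (x=4, y=6) -> (x=3, y=6) -> (x=2, y=6) -> (x=1, y=6) -> (x=1, y=5) -> (x=0, y=5)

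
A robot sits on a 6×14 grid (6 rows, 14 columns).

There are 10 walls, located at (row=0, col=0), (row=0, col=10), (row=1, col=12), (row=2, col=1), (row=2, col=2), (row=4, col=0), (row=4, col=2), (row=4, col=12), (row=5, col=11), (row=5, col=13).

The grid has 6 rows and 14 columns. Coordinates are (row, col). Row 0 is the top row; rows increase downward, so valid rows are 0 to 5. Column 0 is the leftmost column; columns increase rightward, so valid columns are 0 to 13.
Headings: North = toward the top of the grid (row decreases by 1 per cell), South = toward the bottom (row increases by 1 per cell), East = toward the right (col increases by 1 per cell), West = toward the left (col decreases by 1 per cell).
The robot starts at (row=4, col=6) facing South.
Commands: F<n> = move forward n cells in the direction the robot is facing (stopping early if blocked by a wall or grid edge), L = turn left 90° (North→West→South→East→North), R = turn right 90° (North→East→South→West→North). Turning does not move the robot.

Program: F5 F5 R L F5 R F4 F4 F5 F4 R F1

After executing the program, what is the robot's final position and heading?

Start: (row=4, col=6), facing South
  F5: move forward 1/5 (blocked), now at (row=5, col=6)
  F5: move forward 0/5 (blocked), now at (row=5, col=6)
  R: turn right, now facing West
  L: turn left, now facing South
  F5: move forward 0/5 (blocked), now at (row=5, col=6)
  R: turn right, now facing West
  F4: move forward 4, now at (row=5, col=2)
  F4: move forward 2/4 (blocked), now at (row=5, col=0)
  F5: move forward 0/5 (blocked), now at (row=5, col=0)
  F4: move forward 0/4 (blocked), now at (row=5, col=0)
  R: turn right, now facing North
  F1: move forward 0/1 (blocked), now at (row=5, col=0)
Final: (row=5, col=0), facing North

Answer: Final position: (row=5, col=0), facing North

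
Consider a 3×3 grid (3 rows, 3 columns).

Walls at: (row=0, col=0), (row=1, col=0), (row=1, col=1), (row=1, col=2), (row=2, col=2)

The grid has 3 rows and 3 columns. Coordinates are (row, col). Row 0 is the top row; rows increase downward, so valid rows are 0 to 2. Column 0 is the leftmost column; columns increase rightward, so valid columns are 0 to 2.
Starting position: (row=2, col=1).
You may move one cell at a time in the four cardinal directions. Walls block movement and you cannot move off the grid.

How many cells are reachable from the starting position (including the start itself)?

BFS flood-fill from (row=2, col=1):
  Distance 0: (row=2, col=1)
  Distance 1: (row=2, col=0)
Total reachable: 2 (grid has 4 open cells total)

Answer: Reachable cells: 2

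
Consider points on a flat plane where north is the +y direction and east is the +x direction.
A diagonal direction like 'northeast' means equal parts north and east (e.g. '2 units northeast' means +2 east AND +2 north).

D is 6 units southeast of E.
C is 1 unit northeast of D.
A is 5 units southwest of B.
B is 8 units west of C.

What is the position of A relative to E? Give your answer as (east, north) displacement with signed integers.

Place E at the origin (east=0, north=0).
  D is 6 units southeast of E: delta (east=+6, north=-6); D at (east=6, north=-6).
  C is 1 unit northeast of D: delta (east=+1, north=+1); C at (east=7, north=-5).
  B is 8 units west of C: delta (east=-8, north=+0); B at (east=-1, north=-5).
  A is 5 units southwest of B: delta (east=-5, north=-5); A at (east=-6, north=-10).
Therefore A relative to E: (east=-6, north=-10).

Answer: A is at (east=-6, north=-10) relative to E.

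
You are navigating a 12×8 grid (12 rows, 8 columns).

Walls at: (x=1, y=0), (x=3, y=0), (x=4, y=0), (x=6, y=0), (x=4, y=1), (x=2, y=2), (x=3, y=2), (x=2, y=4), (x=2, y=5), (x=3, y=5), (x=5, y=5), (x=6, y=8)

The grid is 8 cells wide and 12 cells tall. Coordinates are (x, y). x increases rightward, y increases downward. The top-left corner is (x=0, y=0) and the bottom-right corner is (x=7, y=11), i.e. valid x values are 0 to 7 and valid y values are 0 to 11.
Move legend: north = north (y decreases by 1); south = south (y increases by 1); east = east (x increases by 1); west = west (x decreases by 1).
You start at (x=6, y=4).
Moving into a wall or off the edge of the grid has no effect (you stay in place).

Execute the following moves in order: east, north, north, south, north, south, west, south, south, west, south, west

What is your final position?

Start: (x=6, y=4)
  east (east): (x=6, y=4) -> (x=7, y=4)
  north (north): (x=7, y=4) -> (x=7, y=3)
  north (north): (x=7, y=3) -> (x=7, y=2)
  south (south): (x=7, y=2) -> (x=7, y=3)
  north (north): (x=7, y=3) -> (x=7, y=2)
  south (south): (x=7, y=2) -> (x=7, y=3)
  west (west): (x=7, y=3) -> (x=6, y=3)
  south (south): (x=6, y=3) -> (x=6, y=4)
  south (south): (x=6, y=4) -> (x=6, y=5)
  west (west): blocked, stay at (x=6, y=5)
  south (south): (x=6, y=5) -> (x=6, y=6)
  west (west): (x=6, y=6) -> (x=5, y=6)
Final: (x=5, y=6)

Answer: Final position: (x=5, y=6)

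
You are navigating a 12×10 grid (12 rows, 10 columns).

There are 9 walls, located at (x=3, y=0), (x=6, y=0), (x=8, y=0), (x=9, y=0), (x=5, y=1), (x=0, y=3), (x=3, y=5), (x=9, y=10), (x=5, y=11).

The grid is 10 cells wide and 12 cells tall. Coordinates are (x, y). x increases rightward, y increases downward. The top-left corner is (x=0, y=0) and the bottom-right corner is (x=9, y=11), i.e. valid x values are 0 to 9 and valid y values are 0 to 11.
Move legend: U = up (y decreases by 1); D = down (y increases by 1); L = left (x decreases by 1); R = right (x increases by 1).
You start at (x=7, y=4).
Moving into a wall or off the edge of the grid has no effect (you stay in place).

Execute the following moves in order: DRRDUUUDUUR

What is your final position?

Answer: Final position: (x=9, y=2)

Derivation:
Start: (x=7, y=4)
  D (down): (x=7, y=4) -> (x=7, y=5)
  R (right): (x=7, y=5) -> (x=8, y=5)
  R (right): (x=8, y=5) -> (x=9, y=5)
  D (down): (x=9, y=5) -> (x=9, y=6)
  U (up): (x=9, y=6) -> (x=9, y=5)
  U (up): (x=9, y=5) -> (x=9, y=4)
  U (up): (x=9, y=4) -> (x=9, y=3)
  D (down): (x=9, y=3) -> (x=9, y=4)
  U (up): (x=9, y=4) -> (x=9, y=3)
  U (up): (x=9, y=3) -> (x=9, y=2)
  R (right): blocked, stay at (x=9, y=2)
Final: (x=9, y=2)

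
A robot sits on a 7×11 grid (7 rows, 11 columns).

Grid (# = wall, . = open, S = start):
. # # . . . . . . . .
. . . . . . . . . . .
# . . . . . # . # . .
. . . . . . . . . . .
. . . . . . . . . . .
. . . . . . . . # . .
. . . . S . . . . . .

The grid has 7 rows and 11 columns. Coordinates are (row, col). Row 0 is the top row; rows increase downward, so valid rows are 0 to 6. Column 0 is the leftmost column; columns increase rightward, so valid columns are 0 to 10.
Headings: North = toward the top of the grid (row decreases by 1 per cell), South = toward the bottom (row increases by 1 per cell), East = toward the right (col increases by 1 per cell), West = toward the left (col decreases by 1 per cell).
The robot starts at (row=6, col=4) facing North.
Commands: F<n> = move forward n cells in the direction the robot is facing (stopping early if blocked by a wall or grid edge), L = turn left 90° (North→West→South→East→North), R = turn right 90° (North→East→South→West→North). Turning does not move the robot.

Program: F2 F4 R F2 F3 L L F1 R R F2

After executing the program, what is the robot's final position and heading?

Answer: Final position: (row=0, col=10), facing East

Derivation:
Start: (row=6, col=4), facing North
  F2: move forward 2, now at (row=4, col=4)
  F4: move forward 4, now at (row=0, col=4)
  R: turn right, now facing East
  F2: move forward 2, now at (row=0, col=6)
  F3: move forward 3, now at (row=0, col=9)
  L: turn left, now facing North
  L: turn left, now facing West
  F1: move forward 1, now at (row=0, col=8)
  R: turn right, now facing North
  R: turn right, now facing East
  F2: move forward 2, now at (row=0, col=10)
Final: (row=0, col=10), facing East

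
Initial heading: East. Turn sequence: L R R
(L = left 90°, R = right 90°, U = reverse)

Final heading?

Answer: Final heading: South

Derivation:
Start: East
  L (left (90° counter-clockwise)) -> North
  R (right (90° clockwise)) -> East
  R (right (90° clockwise)) -> South
Final: South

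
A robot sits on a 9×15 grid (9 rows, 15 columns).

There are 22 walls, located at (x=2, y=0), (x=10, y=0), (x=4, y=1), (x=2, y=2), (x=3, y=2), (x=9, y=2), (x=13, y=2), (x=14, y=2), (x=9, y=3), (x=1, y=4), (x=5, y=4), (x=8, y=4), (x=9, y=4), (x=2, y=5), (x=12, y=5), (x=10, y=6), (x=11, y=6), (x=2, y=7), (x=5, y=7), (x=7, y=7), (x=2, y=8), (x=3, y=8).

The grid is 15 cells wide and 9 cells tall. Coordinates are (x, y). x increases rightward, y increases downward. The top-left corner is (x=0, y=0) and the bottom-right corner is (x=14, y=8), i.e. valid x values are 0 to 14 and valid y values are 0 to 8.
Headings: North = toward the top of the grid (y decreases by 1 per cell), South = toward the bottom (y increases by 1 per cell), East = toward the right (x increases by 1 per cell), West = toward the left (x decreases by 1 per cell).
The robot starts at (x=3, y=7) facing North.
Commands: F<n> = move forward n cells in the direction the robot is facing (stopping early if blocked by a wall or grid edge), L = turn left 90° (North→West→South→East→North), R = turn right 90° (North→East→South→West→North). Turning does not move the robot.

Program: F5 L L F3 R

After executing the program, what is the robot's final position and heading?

Answer: Final position: (x=3, y=6), facing West

Derivation:
Start: (x=3, y=7), facing North
  F5: move forward 4/5 (blocked), now at (x=3, y=3)
  L: turn left, now facing West
  L: turn left, now facing South
  F3: move forward 3, now at (x=3, y=6)
  R: turn right, now facing West
Final: (x=3, y=6), facing West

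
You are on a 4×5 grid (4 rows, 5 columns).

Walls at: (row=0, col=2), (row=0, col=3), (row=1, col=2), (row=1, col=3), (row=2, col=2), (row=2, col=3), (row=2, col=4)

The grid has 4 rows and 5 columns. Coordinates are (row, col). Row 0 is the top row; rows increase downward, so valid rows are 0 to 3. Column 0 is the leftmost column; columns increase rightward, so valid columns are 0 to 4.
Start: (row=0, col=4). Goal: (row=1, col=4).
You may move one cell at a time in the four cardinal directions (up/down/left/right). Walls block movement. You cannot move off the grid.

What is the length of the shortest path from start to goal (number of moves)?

Answer: Shortest path length: 1

Derivation:
BFS from (row=0, col=4) until reaching (row=1, col=4):
  Distance 0: (row=0, col=4)
  Distance 1: (row=1, col=4)  <- goal reached here
One shortest path (1 moves): (row=0, col=4) -> (row=1, col=4)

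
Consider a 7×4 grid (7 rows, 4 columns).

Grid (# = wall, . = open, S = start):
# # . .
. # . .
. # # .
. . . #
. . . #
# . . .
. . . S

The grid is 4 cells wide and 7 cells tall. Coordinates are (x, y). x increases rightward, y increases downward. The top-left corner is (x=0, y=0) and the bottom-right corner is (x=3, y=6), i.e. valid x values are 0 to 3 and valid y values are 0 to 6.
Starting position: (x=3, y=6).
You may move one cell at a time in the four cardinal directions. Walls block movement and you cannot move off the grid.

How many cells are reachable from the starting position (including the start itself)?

BFS flood-fill from (x=3, y=6):
  Distance 0: (x=3, y=6)
  Distance 1: (x=3, y=5), (x=2, y=6)
  Distance 2: (x=2, y=5), (x=1, y=6)
  Distance 3: (x=2, y=4), (x=1, y=5), (x=0, y=6)
  Distance 4: (x=2, y=3), (x=1, y=4)
  Distance 5: (x=1, y=3), (x=0, y=4)
  Distance 6: (x=0, y=3)
  Distance 7: (x=0, y=2)
  Distance 8: (x=0, y=1)
Total reachable: 15 (grid has 20 open cells total)

Answer: Reachable cells: 15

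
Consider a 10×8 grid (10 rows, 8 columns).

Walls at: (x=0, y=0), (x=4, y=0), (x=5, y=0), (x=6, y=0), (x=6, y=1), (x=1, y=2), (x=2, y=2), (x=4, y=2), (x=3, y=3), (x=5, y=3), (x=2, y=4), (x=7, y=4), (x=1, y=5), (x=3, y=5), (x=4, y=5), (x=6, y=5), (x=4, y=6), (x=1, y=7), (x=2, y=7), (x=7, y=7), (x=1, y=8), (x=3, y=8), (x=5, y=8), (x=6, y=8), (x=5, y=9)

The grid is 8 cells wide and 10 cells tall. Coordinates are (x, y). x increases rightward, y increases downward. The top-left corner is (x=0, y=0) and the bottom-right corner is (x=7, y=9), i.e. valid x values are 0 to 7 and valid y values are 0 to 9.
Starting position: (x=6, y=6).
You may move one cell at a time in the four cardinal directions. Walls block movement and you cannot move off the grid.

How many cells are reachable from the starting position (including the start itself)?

Answer: Reachable cells: 52

Derivation:
BFS flood-fill from (x=6, y=6):
  Distance 0: (x=6, y=6)
  Distance 1: (x=5, y=6), (x=7, y=6), (x=6, y=7)
  Distance 2: (x=5, y=5), (x=7, y=5), (x=5, y=7)
  Distance 3: (x=5, y=4), (x=4, y=7)
  Distance 4: (x=4, y=4), (x=6, y=4), (x=3, y=7), (x=4, y=8)
  Distance 5: (x=4, y=3), (x=6, y=3), (x=3, y=4), (x=3, y=6), (x=4, y=9)
  Distance 6: (x=6, y=2), (x=7, y=3), (x=2, y=6), (x=3, y=9)
  Distance 7: (x=5, y=2), (x=7, y=2), (x=2, y=5), (x=1, y=6), (x=2, y=9)
  Distance 8: (x=5, y=1), (x=7, y=1), (x=0, y=6), (x=2, y=8), (x=1, y=9)
  Distance 9: (x=7, y=0), (x=4, y=1), (x=0, y=5), (x=0, y=7), (x=0, y=9)
  Distance 10: (x=3, y=1), (x=0, y=4), (x=0, y=8)
  Distance 11: (x=3, y=0), (x=2, y=1), (x=3, y=2), (x=0, y=3), (x=1, y=4)
  Distance 12: (x=2, y=0), (x=1, y=1), (x=0, y=2), (x=1, y=3)
  Distance 13: (x=1, y=0), (x=0, y=1), (x=2, y=3)
Total reachable: 52 (grid has 55 open cells total)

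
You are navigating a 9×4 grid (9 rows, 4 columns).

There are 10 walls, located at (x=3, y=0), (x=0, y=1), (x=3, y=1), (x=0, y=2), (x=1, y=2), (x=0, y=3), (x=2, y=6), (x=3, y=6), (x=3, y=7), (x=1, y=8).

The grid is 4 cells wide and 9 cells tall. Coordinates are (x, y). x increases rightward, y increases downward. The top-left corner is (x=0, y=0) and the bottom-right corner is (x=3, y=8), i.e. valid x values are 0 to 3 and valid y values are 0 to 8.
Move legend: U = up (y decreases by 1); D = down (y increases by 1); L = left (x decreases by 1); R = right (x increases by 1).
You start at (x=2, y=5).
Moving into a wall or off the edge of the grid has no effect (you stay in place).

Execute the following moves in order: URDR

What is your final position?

Answer: Final position: (x=3, y=5)

Derivation:
Start: (x=2, y=5)
  U (up): (x=2, y=5) -> (x=2, y=4)
  R (right): (x=2, y=4) -> (x=3, y=4)
  D (down): (x=3, y=4) -> (x=3, y=5)
  R (right): blocked, stay at (x=3, y=5)
Final: (x=3, y=5)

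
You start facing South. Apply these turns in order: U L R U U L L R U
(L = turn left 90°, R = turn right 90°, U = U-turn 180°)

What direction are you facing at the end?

Start: South
  U (U-turn (180°)) -> North
  L (left (90° counter-clockwise)) -> West
  R (right (90° clockwise)) -> North
  U (U-turn (180°)) -> South
  U (U-turn (180°)) -> North
  L (left (90° counter-clockwise)) -> West
  L (left (90° counter-clockwise)) -> South
  R (right (90° clockwise)) -> West
  U (U-turn (180°)) -> East
Final: East

Answer: Final heading: East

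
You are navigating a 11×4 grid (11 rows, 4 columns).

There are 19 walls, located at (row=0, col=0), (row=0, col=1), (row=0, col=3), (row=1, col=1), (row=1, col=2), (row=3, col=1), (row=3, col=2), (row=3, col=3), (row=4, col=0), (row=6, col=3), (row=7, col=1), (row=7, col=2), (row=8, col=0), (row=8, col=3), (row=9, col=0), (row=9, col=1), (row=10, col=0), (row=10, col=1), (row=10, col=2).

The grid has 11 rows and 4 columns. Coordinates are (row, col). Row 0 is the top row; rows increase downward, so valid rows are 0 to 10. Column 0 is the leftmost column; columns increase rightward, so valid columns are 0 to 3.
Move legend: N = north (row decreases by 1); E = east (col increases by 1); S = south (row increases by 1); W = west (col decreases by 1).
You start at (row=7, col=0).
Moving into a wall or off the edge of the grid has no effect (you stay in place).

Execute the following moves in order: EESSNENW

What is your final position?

Start: (row=7, col=0)
  E (east): blocked, stay at (row=7, col=0)
  E (east): blocked, stay at (row=7, col=0)
  S (south): blocked, stay at (row=7, col=0)
  S (south): blocked, stay at (row=7, col=0)
  N (north): (row=7, col=0) -> (row=6, col=0)
  E (east): (row=6, col=0) -> (row=6, col=1)
  N (north): (row=6, col=1) -> (row=5, col=1)
  W (west): (row=5, col=1) -> (row=5, col=0)
Final: (row=5, col=0)

Answer: Final position: (row=5, col=0)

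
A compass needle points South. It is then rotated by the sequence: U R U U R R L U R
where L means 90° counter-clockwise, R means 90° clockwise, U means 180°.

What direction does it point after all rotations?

Answer: Final heading: East

Derivation:
Start: South
  U (U-turn (180°)) -> North
  R (right (90° clockwise)) -> East
  U (U-turn (180°)) -> West
  U (U-turn (180°)) -> East
  R (right (90° clockwise)) -> South
  R (right (90° clockwise)) -> West
  L (left (90° counter-clockwise)) -> South
  U (U-turn (180°)) -> North
  R (right (90° clockwise)) -> East
Final: East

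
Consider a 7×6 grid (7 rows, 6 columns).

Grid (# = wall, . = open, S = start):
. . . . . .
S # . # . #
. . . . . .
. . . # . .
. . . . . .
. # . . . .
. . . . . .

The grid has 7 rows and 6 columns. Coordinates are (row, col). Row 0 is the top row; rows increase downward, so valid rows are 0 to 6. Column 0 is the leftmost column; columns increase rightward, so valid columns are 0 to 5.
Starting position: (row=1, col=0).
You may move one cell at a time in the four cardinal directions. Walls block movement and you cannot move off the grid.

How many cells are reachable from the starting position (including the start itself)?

Answer: Reachable cells: 37

Derivation:
BFS flood-fill from (row=1, col=0):
  Distance 0: (row=1, col=0)
  Distance 1: (row=0, col=0), (row=2, col=0)
  Distance 2: (row=0, col=1), (row=2, col=1), (row=3, col=0)
  Distance 3: (row=0, col=2), (row=2, col=2), (row=3, col=1), (row=4, col=0)
  Distance 4: (row=0, col=3), (row=1, col=2), (row=2, col=3), (row=3, col=2), (row=4, col=1), (row=5, col=0)
  Distance 5: (row=0, col=4), (row=2, col=4), (row=4, col=2), (row=6, col=0)
  Distance 6: (row=0, col=5), (row=1, col=4), (row=2, col=5), (row=3, col=4), (row=4, col=3), (row=5, col=2), (row=6, col=1)
  Distance 7: (row=3, col=5), (row=4, col=4), (row=5, col=3), (row=6, col=2)
  Distance 8: (row=4, col=5), (row=5, col=4), (row=6, col=3)
  Distance 9: (row=5, col=5), (row=6, col=4)
  Distance 10: (row=6, col=5)
Total reachable: 37 (grid has 37 open cells total)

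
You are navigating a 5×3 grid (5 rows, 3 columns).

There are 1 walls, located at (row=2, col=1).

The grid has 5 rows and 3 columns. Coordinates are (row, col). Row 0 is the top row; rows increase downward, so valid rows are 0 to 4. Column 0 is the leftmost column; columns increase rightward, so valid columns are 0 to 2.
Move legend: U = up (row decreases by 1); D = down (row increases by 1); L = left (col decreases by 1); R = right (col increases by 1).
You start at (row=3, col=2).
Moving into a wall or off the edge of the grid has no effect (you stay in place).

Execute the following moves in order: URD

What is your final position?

Start: (row=3, col=2)
  U (up): (row=3, col=2) -> (row=2, col=2)
  R (right): blocked, stay at (row=2, col=2)
  D (down): (row=2, col=2) -> (row=3, col=2)
Final: (row=3, col=2)

Answer: Final position: (row=3, col=2)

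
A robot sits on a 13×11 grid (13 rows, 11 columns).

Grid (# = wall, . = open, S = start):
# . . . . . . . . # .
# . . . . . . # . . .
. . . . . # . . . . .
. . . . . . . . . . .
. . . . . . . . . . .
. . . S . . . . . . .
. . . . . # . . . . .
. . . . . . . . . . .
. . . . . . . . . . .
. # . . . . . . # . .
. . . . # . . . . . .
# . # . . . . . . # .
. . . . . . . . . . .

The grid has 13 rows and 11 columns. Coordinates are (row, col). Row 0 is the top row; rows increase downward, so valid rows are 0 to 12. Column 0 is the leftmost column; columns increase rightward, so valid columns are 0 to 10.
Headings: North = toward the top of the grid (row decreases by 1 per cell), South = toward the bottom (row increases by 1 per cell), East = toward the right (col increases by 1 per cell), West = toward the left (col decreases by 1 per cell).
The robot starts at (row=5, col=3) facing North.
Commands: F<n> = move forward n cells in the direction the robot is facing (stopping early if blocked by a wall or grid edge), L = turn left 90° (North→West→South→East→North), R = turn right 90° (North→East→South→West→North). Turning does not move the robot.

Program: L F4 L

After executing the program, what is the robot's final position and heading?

Start: (row=5, col=3), facing North
  L: turn left, now facing West
  F4: move forward 3/4 (blocked), now at (row=5, col=0)
  L: turn left, now facing South
Final: (row=5, col=0), facing South

Answer: Final position: (row=5, col=0), facing South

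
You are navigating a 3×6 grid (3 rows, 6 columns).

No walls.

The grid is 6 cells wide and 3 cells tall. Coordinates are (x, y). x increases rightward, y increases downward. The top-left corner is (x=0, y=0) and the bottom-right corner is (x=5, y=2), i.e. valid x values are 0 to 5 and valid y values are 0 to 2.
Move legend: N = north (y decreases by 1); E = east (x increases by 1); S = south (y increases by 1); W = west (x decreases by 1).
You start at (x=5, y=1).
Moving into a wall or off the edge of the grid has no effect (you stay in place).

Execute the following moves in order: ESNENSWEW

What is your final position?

Start: (x=5, y=1)
  E (east): blocked, stay at (x=5, y=1)
  S (south): (x=5, y=1) -> (x=5, y=2)
  N (north): (x=5, y=2) -> (x=5, y=1)
  E (east): blocked, stay at (x=5, y=1)
  N (north): (x=5, y=1) -> (x=5, y=0)
  S (south): (x=5, y=0) -> (x=5, y=1)
  W (west): (x=5, y=1) -> (x=4, y=1)
  E (east): (x=4, y=1) -> (x=5, y=1)
  W (west): (x=5, y=1) -> (x=4, y=1)
Final: (x=4, y=1)

Answer: Final position: (x=4, y=1)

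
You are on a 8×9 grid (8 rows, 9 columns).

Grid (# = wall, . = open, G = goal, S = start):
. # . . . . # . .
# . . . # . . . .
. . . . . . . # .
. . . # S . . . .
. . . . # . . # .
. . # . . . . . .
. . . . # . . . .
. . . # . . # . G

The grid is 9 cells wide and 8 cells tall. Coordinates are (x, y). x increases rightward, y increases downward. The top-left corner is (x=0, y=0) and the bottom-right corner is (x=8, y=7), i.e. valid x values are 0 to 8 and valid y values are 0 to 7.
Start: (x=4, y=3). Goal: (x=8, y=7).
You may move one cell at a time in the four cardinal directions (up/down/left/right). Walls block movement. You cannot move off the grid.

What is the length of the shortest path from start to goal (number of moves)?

Answer: Shortest path length: 8

Derivation:
BFS from (x=4, y=3) until reaching (x=8, y=7):
  Distance 0: (x=4, y=3)
  Distance 1: (x=4, y=2), (x=5, y=3)
  Distance 2: (x=3, y=2), (x=5, y=2), (x=6, y=3), (x=5, y=4)
  Distance 3: (x=3, y=1), (x=5, y=1), (x=2, y=2), (x=6, y=2), (x=7, y=3), (x=6, y=4), (x=5, y=5)
  Distance 4: (x=3, y=0), (x=5, y=0), (x=2, y=1), (x=6, y=1), (x=1, y=2), (x=2, y=3), (x=8, y=3), (x=4, y=5), (x=6, y=5), (x=5, y=6)
  Distance 5: (x=2, y=0), (x=4, y=0), (x=1, y=1), (x=7, y=1), (x=0, y=2), (x=8, y=2), (x=1, y=3), (x=2, y=4), (x=8, y=4), (x=3, y=5), (x=7, y=5), (x=6, y=6), (x=5, y=7)
  Distance 6: (x=7, y=0), (x=8, y=1), (x=0, y=3), (x=1, y=4), (x=3, y=4), (x=8, y=5), (x=3, y=6), (x=7, y=6), (x=4, y=7)
  Distance 7: (x=8, y=0), (x=0, y=4), (x=1, y=5), (x=2, y=6), (x=8, y=6), (x=7, y=7)
  Distance 8: (x=0, y=5), (x=1, y=6), (x=2, y=7), (x=8, y=7)  <- goal reached here
One shortest path (8 moves): (x=4, y=3) -> (x=5, y=3) -> (x=6, y=3) -> (x=7, y=3) -> (x=8, y=3) -> (x=8, y=4) -> (x=8, y=5) -> (x=8, y=6) -> (x=8, y=7)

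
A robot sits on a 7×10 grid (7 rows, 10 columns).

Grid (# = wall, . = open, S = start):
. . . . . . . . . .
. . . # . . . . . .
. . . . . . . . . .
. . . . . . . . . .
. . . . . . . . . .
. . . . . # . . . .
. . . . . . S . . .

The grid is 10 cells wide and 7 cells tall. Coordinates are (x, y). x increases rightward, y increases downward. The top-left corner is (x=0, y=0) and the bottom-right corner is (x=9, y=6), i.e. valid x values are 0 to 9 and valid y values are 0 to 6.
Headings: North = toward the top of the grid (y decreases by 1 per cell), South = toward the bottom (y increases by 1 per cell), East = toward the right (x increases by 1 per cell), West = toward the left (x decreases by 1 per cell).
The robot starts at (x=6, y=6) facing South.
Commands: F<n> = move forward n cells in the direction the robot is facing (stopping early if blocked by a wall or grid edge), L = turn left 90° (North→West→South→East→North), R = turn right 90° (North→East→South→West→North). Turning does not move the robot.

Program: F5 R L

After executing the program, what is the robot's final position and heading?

Answer: Final position: (x=6, y=6), facing South

Derivation:
Start: (x=6, y=6), facing South
  F5: move forward 0/5 (blocked), now at (x=6, y=6)
  R: turn right, now facing West
  L: turn left, now facing South
Final: (x=6, y=6), facing South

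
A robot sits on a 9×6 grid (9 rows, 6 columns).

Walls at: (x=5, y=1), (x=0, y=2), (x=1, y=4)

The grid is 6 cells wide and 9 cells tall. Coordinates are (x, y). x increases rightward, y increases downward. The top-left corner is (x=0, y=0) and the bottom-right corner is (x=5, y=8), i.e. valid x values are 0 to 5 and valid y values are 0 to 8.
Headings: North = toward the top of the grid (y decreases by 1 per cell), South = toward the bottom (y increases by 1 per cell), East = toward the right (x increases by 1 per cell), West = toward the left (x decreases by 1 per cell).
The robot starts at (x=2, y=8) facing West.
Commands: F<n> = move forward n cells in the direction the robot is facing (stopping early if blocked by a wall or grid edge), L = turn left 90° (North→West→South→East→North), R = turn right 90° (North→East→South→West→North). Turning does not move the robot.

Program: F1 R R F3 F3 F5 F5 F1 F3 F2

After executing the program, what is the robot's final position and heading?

Answer: Final position: (x=5, y=8), facing East

Derivation:
Start: (x=2, y=8), facing West
  F1: move forward 1, now at (x=1, y=8)
  R: turn right, now facing North
  R: turn right, now facing East
  F3: move forward 3, now at (x=4, y=8)
  F3: move forward 1/3 (blocked), now at (x=5, y=8)
  F5: move forward 0/5 (blocked), now at (x=5, y=8)
  F5: move forward 0/5 (blocked), now at (x=5, y=8)
  F1: move forward 0/1 (blocked), now at (x=5, y=8)
  F3: move forward 0/3 (blocked), now at (x=5, y=8)
  F2: move forward 0/2 (blocked), now at (x=5, y=8)
Final: (x=5, y=8), facing East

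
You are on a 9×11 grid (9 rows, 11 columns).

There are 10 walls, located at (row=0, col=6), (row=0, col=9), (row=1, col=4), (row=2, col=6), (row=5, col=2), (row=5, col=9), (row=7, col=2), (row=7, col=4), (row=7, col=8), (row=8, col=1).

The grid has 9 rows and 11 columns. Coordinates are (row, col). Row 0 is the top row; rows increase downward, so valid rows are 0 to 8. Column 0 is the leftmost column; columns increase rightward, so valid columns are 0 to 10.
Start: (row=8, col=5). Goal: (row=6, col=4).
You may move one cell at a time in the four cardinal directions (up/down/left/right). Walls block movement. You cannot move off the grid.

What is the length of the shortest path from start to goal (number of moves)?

Answer: Shortest path length: 3

Derivation:
BFS from (row=8, col=5) until reaching (row=6, col=4):
  Distance 0: (row=8, col=5)
  Distance 1: (row=7, col=5), (row=8, col=4), (row=8, col=6)
  Distance 2: (row=6, col=5), (row=7, col=6), (row=8, col=3), (row=8, col=7)
  Distance 3: (row=5, col=5), (row=6, col=4), (row=6, col=6), (row=7, col=3), (row=7, col=7), (row=8, col=2), (row=8, col=8)  <- goal reached here
One shortest path (3 moves): (row=8, col=5) -> (row=7, col=5) -> (row=6, col=5) -> (row=6, col=4)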